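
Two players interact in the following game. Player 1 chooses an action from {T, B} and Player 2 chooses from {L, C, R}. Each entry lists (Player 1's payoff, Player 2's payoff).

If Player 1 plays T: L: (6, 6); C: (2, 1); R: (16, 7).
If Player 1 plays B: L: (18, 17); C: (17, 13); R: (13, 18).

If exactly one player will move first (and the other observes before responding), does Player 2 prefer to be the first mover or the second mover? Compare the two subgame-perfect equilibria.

If Player 1 leads: Player 2's best replies are T→R, B→R; Player 1's induced payoffs 16, 13; outcome (T, R), payoffs (16, 7).
If Player 2 leads: Player 1's best replies are L→B, C→B, R→T; Player 2's induced payoffs 17, 13, 7; outcome (B, L), payoffs (18, 17).
Player 2 gets 17 moving first and 7 moving second, so Player 2 prefers to move first.

first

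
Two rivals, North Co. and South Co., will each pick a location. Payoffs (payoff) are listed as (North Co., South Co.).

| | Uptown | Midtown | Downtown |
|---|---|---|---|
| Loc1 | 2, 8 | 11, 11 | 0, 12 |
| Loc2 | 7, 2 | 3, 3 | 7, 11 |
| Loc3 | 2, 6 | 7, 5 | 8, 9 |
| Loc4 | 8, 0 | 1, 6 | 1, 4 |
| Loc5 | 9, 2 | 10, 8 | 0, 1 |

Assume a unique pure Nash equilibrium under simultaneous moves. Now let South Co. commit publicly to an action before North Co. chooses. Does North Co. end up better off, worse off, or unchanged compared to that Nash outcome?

Backward induction with South Co. moving first.
- Uptown: North Co. compares 2, 7, 2, 8, 9 and picks Loc5; South Co. would get 2.
- Midtown: North Co. compares 11, 3, 7, 1, 10 and picks Loc1; South Co. would get 11.
- Downtown: North Co. compares 0, 7, 8, 1, 0 and picks Loc3; South Co. would get 9.
South Co.'s induced payoffs are 2, 11, 9, so South Co. commits to Midtown. Subgame-perfect outcome: (Loc1, Midtown) with payoffs (11, 11).
Under simultaneous play:
North Co.'s best replies: Uptown→Loc5; Midtown→Loc1; Downtown→Loc3.
South Co.'s best replies: Loc1→Downtown; Loc2→Downtown; Loc3→Downtown; Loc4→Midtown; Loc5→Midtown.
Only (Loc3, Downtown) has each player best-responding; Nash payoffs (8, 9).
North Co. earns 11 sequentially versus 8 at the Nash outcome: better off.

better off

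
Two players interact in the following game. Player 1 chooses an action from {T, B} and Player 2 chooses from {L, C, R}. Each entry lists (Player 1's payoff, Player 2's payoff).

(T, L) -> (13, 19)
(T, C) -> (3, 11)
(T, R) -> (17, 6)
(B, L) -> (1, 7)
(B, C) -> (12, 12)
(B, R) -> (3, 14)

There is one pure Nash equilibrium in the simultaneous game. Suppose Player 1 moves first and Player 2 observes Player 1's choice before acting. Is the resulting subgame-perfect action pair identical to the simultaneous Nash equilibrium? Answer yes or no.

Work backward from Player 2's decision.
- T: BR = L, leader payoff 13.
- B: BR = R, leader payoff 3.
Maximizing over 13, 3, Player 1 chooses T. Subgame-perfect outcome: (T, L) with payoffs (13, 19).
Now find the simultaneous Nash equilibrium.
Player 1's best replies: L→T; C→B; R→T.
Player 2's best replies: T→L; B→R.
The unique mutual best reply is (T, L), giving (13, 19).
Sequential outcome (T, L) coincides with the Nash profile (T, L).

yes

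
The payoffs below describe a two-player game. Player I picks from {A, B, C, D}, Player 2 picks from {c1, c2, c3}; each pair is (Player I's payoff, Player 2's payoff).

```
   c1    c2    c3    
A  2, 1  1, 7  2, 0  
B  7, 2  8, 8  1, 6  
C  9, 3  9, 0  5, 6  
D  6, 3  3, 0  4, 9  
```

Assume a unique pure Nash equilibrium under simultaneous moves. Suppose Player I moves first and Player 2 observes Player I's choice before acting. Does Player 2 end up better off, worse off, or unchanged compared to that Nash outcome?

better off

Solve by backward induction (Player I leads).
- A: BR = c2, leader payoff 1.
- B: BR = c2, leader payoff 8.
- C: BR = c3, leader payoff 5.
- D: BR = c3, leader payoff 4.
Among 1, 8, 5, 4, the best is 8 at B. Subgame-perfect outcome: (B, c2) with payoffs (8, 8).
For the simultaneous game, intersect best replies.
Player I's best replies: c1→C; c2→C; c3→C.
Player 2's best replies: A→c2; B→c2; C→c3; D→c3.
Only (C, c3) has each player best-responding; Nash payoffs (5, 6).
Player 2 earns 8 sequentially versus 6 at the Nash outcome: better off.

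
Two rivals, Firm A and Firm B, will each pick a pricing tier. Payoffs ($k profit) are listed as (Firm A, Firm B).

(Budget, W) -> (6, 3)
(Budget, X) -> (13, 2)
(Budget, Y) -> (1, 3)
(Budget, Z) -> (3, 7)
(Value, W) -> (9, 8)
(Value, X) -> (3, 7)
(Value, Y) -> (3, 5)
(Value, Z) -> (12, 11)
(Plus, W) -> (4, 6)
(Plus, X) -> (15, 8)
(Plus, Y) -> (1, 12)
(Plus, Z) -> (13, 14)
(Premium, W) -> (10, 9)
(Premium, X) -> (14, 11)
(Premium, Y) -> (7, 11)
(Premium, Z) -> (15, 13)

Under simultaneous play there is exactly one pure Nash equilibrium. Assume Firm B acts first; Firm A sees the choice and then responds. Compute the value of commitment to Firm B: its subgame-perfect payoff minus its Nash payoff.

Firm A best-responds to each possible Firm B move:
- W → Firm A plays Premium (best of 6, 9, 4, 10); Firm B gets 9.
- X → Firm A plays Plus (best of 13, 3, 15, 14); Firm B gets 8.
- Y → Firm A plays Premium (best of 1, 3, 1, 7); Firm B gets 11.
- Z → Firm A plays Premium (best of 3, 12, 13, 15); Firm B gets 13.
Firm B's induced payoffs are 9, 8, 11, 13, so Firm B commits to Z. Subgame-perfect outcome: (Premium, Z) with payoffs (15, 13).
Now find the simultaneous Nash equilibrium.
Firm A's best replies: W→Premium; X→Plus; Y→Premium; Z→Premium.
Firm B's best replies: Budget→Z; Value→Z; Plus→Z; Premium→Z.
Only (Premium, Z) has each player best-responding; Nash payoffs (15, 13).
Firm B's commitment gain: 13 − 13 = 0.

0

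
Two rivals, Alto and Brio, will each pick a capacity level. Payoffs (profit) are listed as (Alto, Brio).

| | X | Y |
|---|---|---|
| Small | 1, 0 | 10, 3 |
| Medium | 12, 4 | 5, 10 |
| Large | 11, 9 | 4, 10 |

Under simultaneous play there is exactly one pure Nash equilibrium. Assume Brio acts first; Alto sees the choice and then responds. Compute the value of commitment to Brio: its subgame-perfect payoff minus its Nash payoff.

1

Work backward from Alto's decision.
- X: BR = Medium, leader payoff 4.
- Y: BR = Small, leader payoff 3.
Among 4, 3, the best is 4 at X. Subgame-perfect outcome: (Medium, X) with payoffs (12, 4).
For the simultaneous game, intersect best replies.
Alto's best replies: X→Medium; Y→Small.
Brio's best replies: Small→Y; Medium→Y; Large→Y.
Only (Small, Y) has each player best-responding; Nash payoffs (10, 3).
Brio's commitment gain: 4 − 3 = 1.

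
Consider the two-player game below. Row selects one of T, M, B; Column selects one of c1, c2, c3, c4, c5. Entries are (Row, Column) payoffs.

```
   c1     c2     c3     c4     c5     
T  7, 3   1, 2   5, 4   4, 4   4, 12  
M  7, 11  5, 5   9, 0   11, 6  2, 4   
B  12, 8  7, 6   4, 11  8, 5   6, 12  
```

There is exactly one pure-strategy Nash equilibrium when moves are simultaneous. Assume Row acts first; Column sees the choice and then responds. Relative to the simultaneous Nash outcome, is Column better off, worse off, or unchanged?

worse off

Backward induction with Row moving first.
- T: Column compares 3, 2, 4, 4, 12 and picks c5; Row would get 4.
- M: Column compares 11, 5, 0, 6, 4 and picks c1; Row would get 7.
- B: Column compares 8, 6, 11, 5, 12 and picks c5; Row would get 6.
Row's induced payoffs are 4, 7, 6, so Row commits to M. Subgame-perfect outcome: (M, c1) with payoffs (7, 11).
For the simultaneous game, intersect best replies.
Row's best replies: c1→B; c2→B; c3→M; c4→M; c5→B.
Column's best replies: T→c5; M→c1; B→c5.
The unique mutual best reply is (B, c5), giving (6, 12).
Column earns 11 sequentially versus 12 at the Nash outcome: worse off.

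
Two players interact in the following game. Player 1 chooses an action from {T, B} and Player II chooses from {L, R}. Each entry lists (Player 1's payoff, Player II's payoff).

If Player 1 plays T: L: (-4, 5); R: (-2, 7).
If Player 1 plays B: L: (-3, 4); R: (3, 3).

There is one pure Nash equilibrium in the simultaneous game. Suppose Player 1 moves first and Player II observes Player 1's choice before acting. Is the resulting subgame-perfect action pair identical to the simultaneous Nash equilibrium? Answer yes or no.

Backward induction with Player 1 moving first.
- T → Player II plays R (best of 5, 7); Player 1 gets -2.
- B → Player II plays L (best of 4, 3); Player 1 gets -3.
Player 1's induced payoffs are -2, -3, so Player 1 commits to T. Subgame-perfect outcome: (T, R) with payoffs (-2, 7).
Now find the simultaneous Nash equilibrium.
Player 1's best replies: L→B; R→B.
Player II's best replies: T→R; B→L.
The unique mutual best reply is (B, L), giving (-3, 4).
Sequential outcome (T, R) differs from the Nash profile (B, L).

no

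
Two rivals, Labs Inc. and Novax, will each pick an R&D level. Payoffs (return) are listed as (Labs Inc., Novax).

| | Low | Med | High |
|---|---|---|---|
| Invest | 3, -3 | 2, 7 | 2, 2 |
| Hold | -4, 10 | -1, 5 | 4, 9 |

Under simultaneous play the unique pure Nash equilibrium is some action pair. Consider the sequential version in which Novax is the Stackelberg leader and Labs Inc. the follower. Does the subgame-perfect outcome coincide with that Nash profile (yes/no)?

no

Solve by backward induction (Novax leads).
- Low: BR = Invest, leader payoff -3.
- Med: BR = Invest, leader payoff 7.
- High: BR = Hold, leader payoff 9.
Novax's induced payoffs are -3, 7, 9, so Novax commits to High. Subgame-perfect outcome: (Hold, High) with payoffs (4, 9).
For the simultaneous game, intersect best replies.
Labs Inc.'s best replies: Low→Invest; Med→Invest; High→Hold.
Novax's best replies: Invest→Med; Hold→Low.
The unique mutual best reply is (Invest, Med), giving (2, 7).
Sequential outcome (Hold, High) differs from the Nash profile (Invest, Med).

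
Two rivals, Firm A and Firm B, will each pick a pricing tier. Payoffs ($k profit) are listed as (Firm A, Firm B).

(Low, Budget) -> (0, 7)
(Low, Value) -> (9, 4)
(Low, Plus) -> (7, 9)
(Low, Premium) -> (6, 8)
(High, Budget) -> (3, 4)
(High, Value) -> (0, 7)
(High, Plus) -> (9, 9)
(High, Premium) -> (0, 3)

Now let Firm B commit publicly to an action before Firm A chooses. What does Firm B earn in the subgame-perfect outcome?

9

Firm A best-responds to each possible Firm B move:
- Budget: Firm A compares 0, 3 and picks High; Firm B would get 4.
- Value: Firm A compares 9, 0 and picks Low; Firm B would get 4.
- Plus: Firm A compares 7, 9 and picks High; Firm B would get 9.
- Premium: Firm A compares 6, 0 and picks Low; Firm B would get 8.
Maximizing over 4, 4, 9, 8, Firm B chooses Plus. Subgame-perfect outcome: (High, Plus) with payoffs (9, 9).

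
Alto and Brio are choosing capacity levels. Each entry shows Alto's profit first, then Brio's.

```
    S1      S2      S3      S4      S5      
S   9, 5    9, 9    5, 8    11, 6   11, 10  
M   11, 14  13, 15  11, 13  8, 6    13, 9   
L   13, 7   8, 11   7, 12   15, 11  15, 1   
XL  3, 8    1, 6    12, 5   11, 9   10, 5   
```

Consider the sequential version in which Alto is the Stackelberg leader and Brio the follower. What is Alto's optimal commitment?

Backward induction with Alto moving first.
- S → Brio plays S5 (best of 5, 9, 8, 6, 10); Alto gets 11.
- M → Brio plays S2 (best of 14, 15, 13, 6, 9); Alto gets 13.
- L → Brio plays S3 (best of 7, 11, 12, 11, 1); Alto gets 7.
- XL → Brio plays S4 (best of 8, 6, 5, 9, 5); Alto gets 11.
Among 11, 13, 7, 11, the best is 13 at M. Subgame-perfect outcome: (M, S2) with payoffs (13, 15).

M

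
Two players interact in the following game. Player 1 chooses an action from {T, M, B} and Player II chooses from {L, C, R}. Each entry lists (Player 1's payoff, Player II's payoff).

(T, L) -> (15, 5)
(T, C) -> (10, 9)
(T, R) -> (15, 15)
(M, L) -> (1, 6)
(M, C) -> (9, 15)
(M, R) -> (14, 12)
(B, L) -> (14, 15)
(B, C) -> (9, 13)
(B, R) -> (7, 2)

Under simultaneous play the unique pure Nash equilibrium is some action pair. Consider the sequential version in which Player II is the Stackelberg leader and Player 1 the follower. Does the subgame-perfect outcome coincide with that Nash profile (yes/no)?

Solve by backward induction (Player II leads).
- L: BR = T, leader payoff 5.
- C: BR = T, leader payoff 9.
- R: BR = T, leader payoff 15.
Among 5, 9, 15, the best is 15 at R. Subgame-perfect outcome: (T, R) with payoffs (15, 15).
Under simultaneous play:
Player 1's best replies: L→T; C→T; R→T.
Player II's best replies: T→R; M→C; B→L.
The unique mutual best reply is (T, R), giving (15, 15).
Sequential outcome (T, R) coincides with the Nash profile (T, R).

yes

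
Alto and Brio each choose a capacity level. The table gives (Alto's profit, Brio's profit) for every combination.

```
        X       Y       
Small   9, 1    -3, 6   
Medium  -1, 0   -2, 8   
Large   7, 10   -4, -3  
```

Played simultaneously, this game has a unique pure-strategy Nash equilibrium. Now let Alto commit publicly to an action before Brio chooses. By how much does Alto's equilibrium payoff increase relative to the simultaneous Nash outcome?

Work backward from Brio's decision.
- Small: Brio compares 1, 6 and picks Y; Alto would get -3.
- Medium: Brio compares 0, 8 and picks Y; Alto would get -2.
- Large: Brio compares 10, -3 and picks X; Alto would get 7.
Maximizing over -3, -2, 7, Alto chooses Large. Subgame-perfect outcome: (Large, X) with payoffs (7, 10).
For the simultaneous game, intersect best replies.
Alto's best replies: X→Small; Y→Medium.
Brio's best replies: Small→Y; Medium→Y; Large→X.
Only (Medium, Y) has each player best-responding; Nash payoffs (-2, 8).
Alto's commitment gain: 7 − -2 = 9.

9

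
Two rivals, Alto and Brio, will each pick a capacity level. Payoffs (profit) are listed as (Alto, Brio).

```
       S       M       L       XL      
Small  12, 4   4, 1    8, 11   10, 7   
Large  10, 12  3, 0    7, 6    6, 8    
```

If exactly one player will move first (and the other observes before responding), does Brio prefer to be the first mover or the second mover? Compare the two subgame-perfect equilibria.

If Alto leads: Brio's best replies are Small→L, Large→S; Alto's induced payoffs 8, 10; outcome (Large, S), payoffs (10, 12).
If Brio leads: Alto's best replies are S→Small, M→Small, L→Small, XL→Small; Brio's induced payoffs 4, 1, 11, 7; outcome (Small, L), payoffs (8, 11).
Brio gets 11 moving first and 12 moving second, so Brio prefers to move second.

second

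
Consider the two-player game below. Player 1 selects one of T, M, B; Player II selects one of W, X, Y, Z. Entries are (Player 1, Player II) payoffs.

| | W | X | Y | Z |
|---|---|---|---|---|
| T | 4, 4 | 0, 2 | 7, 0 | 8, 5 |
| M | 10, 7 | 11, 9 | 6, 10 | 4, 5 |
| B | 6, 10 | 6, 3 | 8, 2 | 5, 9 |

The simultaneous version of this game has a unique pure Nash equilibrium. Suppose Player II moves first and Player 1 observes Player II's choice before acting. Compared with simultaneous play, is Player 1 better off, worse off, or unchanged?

Player 1 best-responds to each possible Player II move:
- W: BR = M, leader payoff 7.
- X: BR = M, leader payoff 9.
- Y: BR = B, leader payoff 2.
- Z: BR = T, leader payoff 5.
Player II's induced payoffs are 7, 9, 2, 5, so Player II commits to X. Subgame-perfect outcome: (M, X) with payoffs (11, 9).
Now find the simultaneous Nash equilibrium.
Player 1's best replies: W→M; X→M; Y→B; Z→T.
Player II's best replies: T→Z; M→Y; B→W.
Only (T, Z) has each player best-responding; Nash payoffs (8, 5).
Player 1 earns 11 sequentially versus 8 at the Nash outcome: better off.

better off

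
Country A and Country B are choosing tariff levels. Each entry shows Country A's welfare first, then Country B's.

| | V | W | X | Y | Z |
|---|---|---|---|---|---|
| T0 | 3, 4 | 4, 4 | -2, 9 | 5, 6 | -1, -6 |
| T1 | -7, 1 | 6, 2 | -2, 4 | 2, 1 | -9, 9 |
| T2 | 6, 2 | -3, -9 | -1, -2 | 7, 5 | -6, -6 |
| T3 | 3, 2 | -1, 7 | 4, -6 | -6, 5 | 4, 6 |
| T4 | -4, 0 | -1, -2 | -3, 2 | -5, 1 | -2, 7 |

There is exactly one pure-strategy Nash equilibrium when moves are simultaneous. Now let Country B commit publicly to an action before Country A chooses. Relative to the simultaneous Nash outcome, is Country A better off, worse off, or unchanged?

Country A best-responds to each possible Country B move:
- V → Country A plays T2 (best of 3, -7, 6, 3, -4); Country B gets 2.
- W → Country A plays T1 (best of 4, 6, -3, -1, -1); Country B gets 2.
- X → Country A plays T3 (best of -2, -2, -1, 4, -3); Country B gets -6.
- Y → Country A plays T2 (best of 5, 2, 7, -6, -5); Country B gets 5.
- Z → Country A plays T3 (best of -1, -9, -6, 4, -2); Country B gets 6.
Maximizing over 2, 2, -6, 5, 6, Country B chooses Z. Subgame-perfect outcome: (T3, Z) with payoffs (4, 6).
For the simultaneous game, intersect best replies.
Country A's best replies: V→T2; W→T1; X→T3; Y→T2; Z→T3.
Country B's best replies: T0→X; T1→Z; T2→Y; T3→W; T4→Z.
The unique mutual best reply is (T2, Y), giving (7, 5).
Country A earns 4 sequentially versus 7 at the Nash outcome: worse off.

worse off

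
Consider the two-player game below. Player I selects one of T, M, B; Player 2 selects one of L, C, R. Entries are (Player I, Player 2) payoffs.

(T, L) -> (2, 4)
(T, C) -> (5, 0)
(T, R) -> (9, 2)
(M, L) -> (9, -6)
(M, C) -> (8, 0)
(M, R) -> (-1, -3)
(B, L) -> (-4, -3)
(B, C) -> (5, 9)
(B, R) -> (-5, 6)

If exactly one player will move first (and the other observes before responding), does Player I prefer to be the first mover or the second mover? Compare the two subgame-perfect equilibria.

If Player I leads: Player 2's best replies are T→L, M→C, B→C; Player I's induced payoffs 2, 8, 5; outcome (M, C), payoffs (8, 0).
If Player 2 leads: Player I's best replies are L→M, C→M, R→T; Player 2's induced payoffs -6, 0, 2; outcome (T, R), payoffs (9, 2).
Player I gets 8 moving first and 9 moving second, so Player I prefers to move second.

second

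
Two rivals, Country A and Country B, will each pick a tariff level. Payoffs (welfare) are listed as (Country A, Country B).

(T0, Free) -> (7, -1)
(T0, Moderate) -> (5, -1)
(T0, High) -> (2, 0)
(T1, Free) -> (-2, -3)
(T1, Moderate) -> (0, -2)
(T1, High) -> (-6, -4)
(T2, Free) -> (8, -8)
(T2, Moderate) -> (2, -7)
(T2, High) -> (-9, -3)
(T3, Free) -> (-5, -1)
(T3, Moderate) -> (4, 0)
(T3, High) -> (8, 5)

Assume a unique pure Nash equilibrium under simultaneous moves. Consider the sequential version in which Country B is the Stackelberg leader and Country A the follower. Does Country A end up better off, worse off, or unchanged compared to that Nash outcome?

unchanged

Work backward from Country A's decision.
- Free: Country A compares 7, -2, 8, -5 and picks T2; Country B would get -8.
- Moderate: Country A compares 5, 0, 2, 4 and picks T0; Country B would get -1.
- High: Country A compares 2, -6, -9, 8 and picks T3; Country B would get 5.
Country B's induced payoffs are -8, -1, 5, so Country B commits to High. Subgame-perfect outcome: (T3, High) with payoffs (8, 5).
For the simultaneous game, intersect best replies.
Country A's best replies: Free→T2; Moderate→T0; High→T3.
Country B's best replies: T0→High; T1→Moderate; T2→High; T3→High.
The unique mutual best reply is (T3, High), giving (8, 5).
Country A earns 8 sequentially versus 8 at the Nash outcome: unchanged.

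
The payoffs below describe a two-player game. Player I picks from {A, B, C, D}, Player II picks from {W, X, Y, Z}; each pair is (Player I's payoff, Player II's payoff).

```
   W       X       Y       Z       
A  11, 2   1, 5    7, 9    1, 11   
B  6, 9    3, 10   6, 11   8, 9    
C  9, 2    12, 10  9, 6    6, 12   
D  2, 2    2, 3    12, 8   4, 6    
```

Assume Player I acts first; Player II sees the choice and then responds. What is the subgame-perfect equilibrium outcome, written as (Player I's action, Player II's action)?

(D, Y)

Solve by backward induction (Player I leads).
- A: Player II compares 2, 5, 9, 11 and picks Z; Player I would get 1.
- B: Player II compares 9, 10, 11, 9 and picks Y; Player I would get 6.
- C: Player II compares 2, 10, 6, 12 and picks Z; Player I would get 6.
- D: Player II compares 2, 3, 8, 6 and picks Y; Player I would get 12.
Maximizing over 1, 6, 6, 12, Player I chooses D. Subgame-perfect outcome: (D, Y) with payoffs (12, 8).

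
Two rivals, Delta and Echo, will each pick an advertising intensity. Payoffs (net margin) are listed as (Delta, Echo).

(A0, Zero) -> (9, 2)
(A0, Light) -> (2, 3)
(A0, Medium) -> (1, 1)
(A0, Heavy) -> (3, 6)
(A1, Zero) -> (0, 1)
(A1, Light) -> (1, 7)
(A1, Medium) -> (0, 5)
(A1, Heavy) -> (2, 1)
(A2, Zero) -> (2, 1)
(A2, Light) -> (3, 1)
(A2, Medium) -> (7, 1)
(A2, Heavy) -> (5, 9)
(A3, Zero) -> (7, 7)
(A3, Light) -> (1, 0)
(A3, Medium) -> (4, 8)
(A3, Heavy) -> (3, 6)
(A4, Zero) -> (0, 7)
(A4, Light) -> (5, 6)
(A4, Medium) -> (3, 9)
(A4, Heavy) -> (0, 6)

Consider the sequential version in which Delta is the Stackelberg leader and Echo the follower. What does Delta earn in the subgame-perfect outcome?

5

Solve by backward induction (Delta leads).
- A0 → Echo plays Heavy (best of 2, 3, 1, 6); Delta gets 3.
- A1 → Echo plays Light (best of 1, 7, 5, 1); Delta gets 1.
- A2 → Echo plays Heavy (best of 1, 1, 1, 9); Delta gets 5.
- A3 → Echo plays Medium (best of 7, 0, 8, 6); Delta gets 4.
- A4 → Echo plays Medium (best of 7, 6, 9, 6); Delta gets 3.
Delta's induced payoffs are 3, 1, 5, 4, 3, so Delta commits to A2. Subgame-perfect outcome: (A2, Heavy) with payoffs (5, 9).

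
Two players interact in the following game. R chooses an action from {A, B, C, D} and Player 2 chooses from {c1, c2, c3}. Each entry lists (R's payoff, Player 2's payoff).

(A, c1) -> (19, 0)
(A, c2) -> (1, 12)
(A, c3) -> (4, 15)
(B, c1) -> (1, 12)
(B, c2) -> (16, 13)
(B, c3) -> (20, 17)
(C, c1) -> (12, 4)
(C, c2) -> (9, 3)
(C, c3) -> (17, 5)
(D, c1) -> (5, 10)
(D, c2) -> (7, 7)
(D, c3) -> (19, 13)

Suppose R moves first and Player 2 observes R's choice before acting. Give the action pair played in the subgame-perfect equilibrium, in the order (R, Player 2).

(B, c3)

Player 2 best-responds to each possible R move:
- A → Player 2 plays c3 (best of 0, 12, 15); R gets 4.
- B → Player 2 plays c3 (best of 12, 13, 17); R gets 20.
- C → Player 2 plays c3 (best of 4, 3, 5); R gets 17.
- D → Player 2 plays c3 (best of 10, 7, 13); R gets 19.
R's induced payoffs are 4, 20, 17, 19, so R commits to B. Subgame-perfect outcome: (B, c3) with payoffs (20, 17).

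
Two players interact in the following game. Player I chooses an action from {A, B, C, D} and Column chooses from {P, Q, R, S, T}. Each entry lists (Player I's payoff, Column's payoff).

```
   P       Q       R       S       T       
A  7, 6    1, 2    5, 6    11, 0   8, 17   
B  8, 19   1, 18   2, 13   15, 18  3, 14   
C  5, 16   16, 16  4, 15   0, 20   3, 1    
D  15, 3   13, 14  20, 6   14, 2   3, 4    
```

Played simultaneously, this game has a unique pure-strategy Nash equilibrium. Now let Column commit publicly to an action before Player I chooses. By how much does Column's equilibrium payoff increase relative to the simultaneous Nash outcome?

1

Solve by backward induction (Column leads).
- P: BR = D, leader payoff 3.
- Q: BR = C, leader payoff 16.
- R: BR = D, leader payoff 6.
- S: BR = B, leader payoff 18.
- T: BR = A, leader payoff 17.
Among 3, 16, 6, 18, 17, the best is 18 at S. Subgame-perfect outcome: (B, S) with payoffs (15, 18).
For the simultaneous game, intersect best replies.
Player I's best replies: P→D; Q→C; R→D; S→B; T→A.
Column's best replies: A→T; B→P; C→S; D→Q.
Only (A, T) has each player best-responding; Nash payoffs (8, 17).
Column's commitment gain: 18 − 17 = 1.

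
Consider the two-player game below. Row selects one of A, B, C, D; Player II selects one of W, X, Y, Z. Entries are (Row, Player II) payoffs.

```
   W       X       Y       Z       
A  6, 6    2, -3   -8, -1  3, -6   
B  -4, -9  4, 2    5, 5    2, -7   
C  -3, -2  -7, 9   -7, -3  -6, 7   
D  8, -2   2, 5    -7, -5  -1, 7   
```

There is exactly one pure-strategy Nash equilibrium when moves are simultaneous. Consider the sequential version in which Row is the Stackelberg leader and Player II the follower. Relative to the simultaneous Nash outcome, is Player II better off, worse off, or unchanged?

better off

Work backward from Player II's decision.
- A → Player II plays W (best of 6, -3, -1, -6); Row gets 6.
- B → Player II plays Y (best of -9, 2, 5, -7); Row gets 5.
- C → Player II plays X (best of -2, 9, -3, 7); Row gets -7.
- D → Player II plays Z (best of -2, 5, -5, 7); Row gets -1.
Maximizing over 6, 5, -7, -1, Row chooses A. Subgame-perfect outcome: (A, W) with payoffs (6, 6).
Under simultaneous play:
Row's best replies: W→D; X→B; Y→B; Z→A.
Player II's best replies: A→W; B→Y; C→X; D→Z.
The unique mutual best reply is (B, Y), giving (5, 5).
Player II earns 6 sequentially versus 5 at the Nash outcome: better off.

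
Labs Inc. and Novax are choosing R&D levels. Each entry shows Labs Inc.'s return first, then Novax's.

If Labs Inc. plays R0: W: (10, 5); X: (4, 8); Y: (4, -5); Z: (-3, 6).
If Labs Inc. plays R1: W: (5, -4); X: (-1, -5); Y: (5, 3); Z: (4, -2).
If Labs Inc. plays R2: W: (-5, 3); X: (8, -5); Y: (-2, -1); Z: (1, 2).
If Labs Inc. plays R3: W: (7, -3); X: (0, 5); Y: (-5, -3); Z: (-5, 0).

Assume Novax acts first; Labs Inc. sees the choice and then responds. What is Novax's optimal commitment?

W

Backward induction with Novax moving first.
- W: BR = R0, leader payoff 5.
- X: BR = R2, leader payoff -5.
- Y: BR = R1, leader payoff 3.
- Z: BR = R1, leader payoff -2.
Among 5, -5, 3, -2, the best is 5 at W. Subgame-perfect outcome: (R0, W) with payoffs (10, 5).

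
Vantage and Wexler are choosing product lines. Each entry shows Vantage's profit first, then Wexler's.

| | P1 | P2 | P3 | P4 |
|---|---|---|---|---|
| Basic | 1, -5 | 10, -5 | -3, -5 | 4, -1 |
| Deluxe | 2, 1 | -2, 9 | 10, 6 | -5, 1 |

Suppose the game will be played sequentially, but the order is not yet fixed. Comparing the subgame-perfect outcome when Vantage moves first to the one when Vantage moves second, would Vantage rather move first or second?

If Vantage leads: Wexler's best replies are Basic→P4, Deluxe→P2; Vantage's induced payoffs 4, -2; outcome (Basic, P4), payoffs (4, -1).
If Wexler leads: Vantage's best replies are P1→Deluxe, P2→Basic, P3→Deluxe, P4→Basic; Wexler's induced payoffs 1, -5, 6, -1; outcome (Deluxe, P3), payoffs (10, 6).
Vantage gets 4 moving first and 10 moving second, so Vantage prefers to move second.

second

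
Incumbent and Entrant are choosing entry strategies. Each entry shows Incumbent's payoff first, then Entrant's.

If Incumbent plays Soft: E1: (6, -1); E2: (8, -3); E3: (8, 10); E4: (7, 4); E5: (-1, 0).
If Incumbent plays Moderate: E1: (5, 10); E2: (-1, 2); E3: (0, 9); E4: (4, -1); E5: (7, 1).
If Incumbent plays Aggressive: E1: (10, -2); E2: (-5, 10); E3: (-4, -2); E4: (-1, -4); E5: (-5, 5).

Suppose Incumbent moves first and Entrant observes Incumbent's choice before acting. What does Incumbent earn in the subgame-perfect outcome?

8

Backward induction with Incumbent moving first.
- Soft: BR = E3, leader payoff 8.
- Moderate: BR = E1, leader payoff 5.
- Aggressive: BR = E2, leader payoff -5.
Among 8, 5, -5, the best is 8 at Soft. Subgame-perfect outcome: (Soft, E3) with payoffs (8, 10).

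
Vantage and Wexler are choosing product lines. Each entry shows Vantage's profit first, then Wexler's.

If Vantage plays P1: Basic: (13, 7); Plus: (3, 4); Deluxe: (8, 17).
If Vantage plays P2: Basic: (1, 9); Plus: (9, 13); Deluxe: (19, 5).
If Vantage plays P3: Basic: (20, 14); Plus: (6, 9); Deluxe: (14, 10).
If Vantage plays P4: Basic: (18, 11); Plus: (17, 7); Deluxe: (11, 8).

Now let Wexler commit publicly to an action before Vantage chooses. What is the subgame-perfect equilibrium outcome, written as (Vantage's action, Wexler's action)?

(P3, Basic)

Backward induction with Wexler moving first.
- Basic → Vantage plays P3 (best of 13, 1, 20, 18); Wexler gets 14.
- Plus → Vantage plays P4 (best of 3, 9, 6, 17); Wexler gets 7.
- Deluxe → Vantage plays P2 (best of 8, 19, 14, 11); Wexler gets 5.
Maximizing over 14, 7, 5, Wexler chooses Basic. Subgame-perfect outcome: (P3, Basic) with payoffs (20, 14).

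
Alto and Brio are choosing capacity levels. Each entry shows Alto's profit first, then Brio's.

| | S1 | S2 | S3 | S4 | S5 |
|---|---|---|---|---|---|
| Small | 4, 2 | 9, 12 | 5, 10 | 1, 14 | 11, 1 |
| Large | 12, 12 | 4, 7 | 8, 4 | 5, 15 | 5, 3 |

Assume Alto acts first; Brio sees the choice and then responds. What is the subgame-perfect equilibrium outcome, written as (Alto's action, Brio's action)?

Work backward from Brio's decision.
- Small: BR = S4, leader payoff 1.
- Large: BR = S4, leader payoff 5.
Among 1, 5, the best is 5 at Large. Subgame-perfect outcome: (Large, S4) with payoffs (5, 15).

(Large, S4)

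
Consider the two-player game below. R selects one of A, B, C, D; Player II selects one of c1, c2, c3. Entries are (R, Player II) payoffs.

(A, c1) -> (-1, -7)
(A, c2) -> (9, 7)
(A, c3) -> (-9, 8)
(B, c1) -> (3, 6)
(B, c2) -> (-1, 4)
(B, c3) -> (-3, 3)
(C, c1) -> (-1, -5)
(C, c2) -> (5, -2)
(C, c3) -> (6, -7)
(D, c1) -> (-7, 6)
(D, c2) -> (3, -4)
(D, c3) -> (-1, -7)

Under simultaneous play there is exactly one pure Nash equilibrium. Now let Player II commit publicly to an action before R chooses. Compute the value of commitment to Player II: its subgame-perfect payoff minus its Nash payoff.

1

R best-responds to each possible Player II move:
- c1: BR = B, leader payoff 6.
- c2: BR = A, leader payoff 7.
- c3: BR = C, leader payoff -7.
Player II's induced payoffs are 6, 7, -7, so Player II commits to c2. Subgame-perfect outcome: (A, c2) with payoffs (9, 7).
For the simultaneous game, intersect best replies.
R's best replies: c1→B; c2→A; c3→C.
Player II's best replies: A→c3; B→c1; C→c2; D→c1.
The unique mutual best reply is (B, c1), giving (3, 6).
Player II's commitment gain: 7 − 6 = 1.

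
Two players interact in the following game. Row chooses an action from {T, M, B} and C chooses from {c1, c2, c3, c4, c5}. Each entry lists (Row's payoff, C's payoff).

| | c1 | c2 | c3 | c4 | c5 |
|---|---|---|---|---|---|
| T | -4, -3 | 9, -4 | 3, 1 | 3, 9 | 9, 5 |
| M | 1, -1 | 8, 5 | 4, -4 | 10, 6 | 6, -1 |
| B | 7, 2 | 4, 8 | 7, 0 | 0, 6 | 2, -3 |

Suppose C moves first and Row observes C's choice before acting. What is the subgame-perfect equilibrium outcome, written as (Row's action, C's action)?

(M, c4)

Row best-responds to each possible C move:
- c1: Row compares -4, 1, 7 and picks B; C would get 2.
- c2: Row compares 9, 8, 4 and picks T; C would get -4.
- c3: Row compares 3, 4, 7 and picks B; C would get 0.
- c4: Row compares 3, 10, 0 and picks M; C would get 6.
- c5: Row compares 9, 6, 2 and picks T; C would get 5.
Maximizing over 2, -4, 0, 6, 5, C chooses c4. Subgame-perfect outcome: (M, c4) with payoffs (10, 6).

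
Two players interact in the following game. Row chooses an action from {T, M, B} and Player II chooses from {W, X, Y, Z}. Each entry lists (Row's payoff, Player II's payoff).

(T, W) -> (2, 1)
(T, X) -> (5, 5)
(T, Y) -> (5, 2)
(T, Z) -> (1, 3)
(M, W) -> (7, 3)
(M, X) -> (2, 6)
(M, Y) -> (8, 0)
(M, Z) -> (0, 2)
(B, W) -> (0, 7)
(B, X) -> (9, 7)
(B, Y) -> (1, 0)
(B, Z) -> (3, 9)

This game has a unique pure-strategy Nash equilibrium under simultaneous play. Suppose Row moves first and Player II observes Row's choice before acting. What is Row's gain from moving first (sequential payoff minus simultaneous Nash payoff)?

Work backward from Player II's decision.
- T: Player II compares 1, 5, 2, 3 and picks X; Row would get 5.
- M: Player II compares 3, 6, 0, 2 and picks X; Row would get 2.
- B: Player II compares 7, 7, 0, 9 and picks Z; Row would get 3.
Row's induced payoffs are 5, 2, 3, so Row commits to T. Subgame-perfect outcome: (T, X) with payoffs (5, 5).
Now find the simultaneous Nash equilibrium.
Row's best replies: W→M; X→B; Y→M; Z→B.
Player II's best replies: T→X; M→X; B→Z.
Only (B, Z) has each player best-responding; Nash payoffs (3, 9).
Row's commitment gain: 5 − 3 = 2.

2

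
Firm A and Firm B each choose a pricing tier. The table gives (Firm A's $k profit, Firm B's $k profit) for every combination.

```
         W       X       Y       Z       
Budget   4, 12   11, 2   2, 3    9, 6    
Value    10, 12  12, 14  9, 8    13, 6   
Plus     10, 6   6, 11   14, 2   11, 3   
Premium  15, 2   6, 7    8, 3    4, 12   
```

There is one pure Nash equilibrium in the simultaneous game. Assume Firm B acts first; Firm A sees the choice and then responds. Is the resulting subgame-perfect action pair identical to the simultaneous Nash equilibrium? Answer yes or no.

Firm A best-responds to each possible Firm B move:
- W: Firm A compares 4, 10, 10, 15 and picks Premium; Firm B would get 2.
- X: Firm A compares 11, 12, 6, 6 and picks Value; Firm B would get 14.
- Y: Firm A compares 2, 9, 14, 8 and picks Plus; Firm B would get 2.
- Z: Firm A compares 9, 13, 11, 4 and picks Value; Firm B would get 6.
Firm B's induced payoffs are 2, 14, 2, 6, so Firm B commits to X. Subgame-perfect outcome: (Value, X) with payoffs (12, 14).
Under simultaneous play:
Firm A's best replies: W→Premium; X→Value; Y→Plus; Z→Value.
Firm B's best replies: Budget→W; Value→X; Plus→X; Premium→Z.
Only (Value, X) has each player best-responding; Nash payoffs (12, 14).
Sequential outcome (Value, X) coincides with the Nash profile (Value, X).

yes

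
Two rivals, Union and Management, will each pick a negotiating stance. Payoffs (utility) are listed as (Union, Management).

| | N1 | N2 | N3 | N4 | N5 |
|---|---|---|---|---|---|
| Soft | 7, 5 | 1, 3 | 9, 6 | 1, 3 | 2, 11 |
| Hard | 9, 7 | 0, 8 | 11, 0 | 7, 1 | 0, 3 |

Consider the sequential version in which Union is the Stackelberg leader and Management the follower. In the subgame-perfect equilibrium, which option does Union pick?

Soft

Management best-responds to each possible Union move:
- Soft: Management compares 5, 3, 6, 3, 11 and picks N5; Union would get 2.
- Hard: Management compares 7, 8, 0, 1, 3 and picks N2; Union would get 0.
Maximizing over 2, 0, Union chooses Soft. Subgame-perfect outcome: (Soft, N5) with payoffs (2, 11).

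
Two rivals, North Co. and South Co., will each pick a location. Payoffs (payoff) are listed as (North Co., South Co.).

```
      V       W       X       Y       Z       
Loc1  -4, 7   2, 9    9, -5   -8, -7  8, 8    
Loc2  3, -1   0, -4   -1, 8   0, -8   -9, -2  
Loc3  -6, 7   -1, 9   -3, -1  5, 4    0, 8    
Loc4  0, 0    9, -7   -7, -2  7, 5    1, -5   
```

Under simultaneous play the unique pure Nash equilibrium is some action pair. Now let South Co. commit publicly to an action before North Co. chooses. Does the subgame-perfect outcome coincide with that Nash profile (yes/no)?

no

Backward induction with South Co. moving first.
- V: BR = Loc2, leader payoff -1.
- W: BR = Loc4, leader payoff -7.
- X: BR = Loc1, leader payoff -5.
- Y: BR = Loc4, leader payoff 5.
- Z: BR = Loc1, leader payoff 8.
South Co.'s induced payoffs are -1, -7, -5, 5, 8, so South Co. commits to Z. Subgame-perfect outcome: (Loc1, Z) with payoffs (8, 8).
Under simultaneous play:
North Co.'s best replies: V→Loc2; W→Loc4; X→Loc1; Y→Loc4; Z→Loc1.
South Co.'s best replies: Loc1→W; Loc2→X; Loc3→W; Loc4→Y.
Only (Loc4, Y) has each player best-responding; Nash payoffs (7, 5).
Sequential outcome (Loc1, Z) differs from the Nash profile (Loc4, Y).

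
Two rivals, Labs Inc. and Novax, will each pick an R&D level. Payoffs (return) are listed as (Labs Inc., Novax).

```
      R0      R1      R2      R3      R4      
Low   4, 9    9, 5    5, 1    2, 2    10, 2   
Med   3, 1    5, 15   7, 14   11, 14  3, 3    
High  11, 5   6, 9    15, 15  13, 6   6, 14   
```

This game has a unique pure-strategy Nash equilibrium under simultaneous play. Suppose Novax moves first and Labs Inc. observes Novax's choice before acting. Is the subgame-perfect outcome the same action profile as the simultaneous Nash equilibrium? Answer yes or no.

yes

Labs Inc. best-responds to each possible Novax move:
- R0: BR = High, leader payoff 5.
- R1: BR = Low, leader payoff 5.
- R2: BR = High, leader payoff 15.
- R3: BR = High, leader payoff 6.
- R4: BR = Low, leader payoff 2.
Novax's induced payoffs are 5, 5, 15, 6, 2, so Novax commits to R2. Subgame-perfect outcome: (High, R2) with payoffs (15, 15).
Under simultaneous play:
Labs Inc.'s best replies: R0→High; R1→Low; R2→High; R3→High; R4→Low.
Novax's best replies: Low→R0; Med→R1; High→R2.
Only (High, R2) has each player best-responding; Nash payoffs (15, 15).
Sequential outcome (High, R2) coincides with the Nash profile (High, R2).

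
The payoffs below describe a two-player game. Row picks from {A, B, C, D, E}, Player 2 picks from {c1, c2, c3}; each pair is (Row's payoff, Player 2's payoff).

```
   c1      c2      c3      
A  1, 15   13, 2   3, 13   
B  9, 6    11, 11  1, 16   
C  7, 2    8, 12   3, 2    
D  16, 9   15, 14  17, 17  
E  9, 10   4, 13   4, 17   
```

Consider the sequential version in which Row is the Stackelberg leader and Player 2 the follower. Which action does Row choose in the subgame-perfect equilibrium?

D

Work backward from Player 2's decision.
- A: Player 2 compares 15, 2, 13 and picks c1; Row would get 1.
- B: Player 2 compares 6, 11, 16 and picks c3; Row would get 1.
- C: Player 2 compares 2, 12, 2 and picks c2; Row would get 8.
- D: Player 2 compares 9, 14, 17 and picks c3; Row would get 17.
- E: Player 2 compares 10, 13, 17 and picks c3; Row would get 4.
Row's induced payoffs are 1, 1, 8, 17, 4, so Row commits to D. Subgame-perfect outcome: (D, c3) with payoffs (17, 17).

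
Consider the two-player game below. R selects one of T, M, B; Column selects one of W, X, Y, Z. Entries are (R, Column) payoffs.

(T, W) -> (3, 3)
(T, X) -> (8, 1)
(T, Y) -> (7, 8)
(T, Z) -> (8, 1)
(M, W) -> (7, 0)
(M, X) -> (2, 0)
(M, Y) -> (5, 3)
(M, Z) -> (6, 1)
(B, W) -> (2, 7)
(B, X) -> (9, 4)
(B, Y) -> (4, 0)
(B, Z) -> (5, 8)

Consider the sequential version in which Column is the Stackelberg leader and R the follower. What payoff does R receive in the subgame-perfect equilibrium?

Work backward from R's decision.
- W: BR = M, leader payoff 0.
- X: BR = B, leader payoff 4.
- Y: BR = T, leader payoff 8.
- Z: BR = T, leader payoff 1.
Column's induced payoffs are 0, 4, 8, 1, so Column commits to Y. Subgame-perfect outcome: (T, Y) with payoffs (7, 8).

7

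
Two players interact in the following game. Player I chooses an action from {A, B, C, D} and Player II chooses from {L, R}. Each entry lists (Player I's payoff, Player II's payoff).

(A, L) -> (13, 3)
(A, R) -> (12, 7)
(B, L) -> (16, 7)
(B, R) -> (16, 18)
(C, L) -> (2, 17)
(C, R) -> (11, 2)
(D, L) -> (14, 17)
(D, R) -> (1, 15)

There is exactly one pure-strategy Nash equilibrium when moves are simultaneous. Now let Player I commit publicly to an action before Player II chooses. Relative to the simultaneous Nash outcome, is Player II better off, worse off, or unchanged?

Work backward from Player II's decision.
- A: BR = R, leader payoff 12.
- B: BR = R, leader payoff 16.
- C: BR = L, leader payoff 2.
- D: BR = L, leader payoff 14.
Player I's induced payoffs are 12, 16, 2, 14, so Player I commits to B. Subgame-perfect outcome: (B, R) with payoffs (16, 18).
Under simultaneous play:
Player I's best replies: L→B; R→B.
Player II's best replies: A→R; B→R; C→L; D→L.
Only (B, R) has each player best-responding; Nash payoffs (16, 18).
Player II earns 18 sequentially versus 18 at the Nash outcome: unchanged.

unchanged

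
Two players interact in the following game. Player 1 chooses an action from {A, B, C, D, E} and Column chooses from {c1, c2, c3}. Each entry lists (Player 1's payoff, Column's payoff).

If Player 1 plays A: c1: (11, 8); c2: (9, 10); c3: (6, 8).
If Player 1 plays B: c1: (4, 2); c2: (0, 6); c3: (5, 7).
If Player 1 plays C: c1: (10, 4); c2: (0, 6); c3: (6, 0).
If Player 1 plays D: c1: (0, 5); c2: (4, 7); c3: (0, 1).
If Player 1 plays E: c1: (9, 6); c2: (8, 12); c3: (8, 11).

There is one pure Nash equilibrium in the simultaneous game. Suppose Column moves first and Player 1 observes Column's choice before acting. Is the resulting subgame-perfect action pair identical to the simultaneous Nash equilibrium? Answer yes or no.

Solve by backward induction (Column leads).
- c1: BR = A, leader payoff 8.
- c2: BR = A, leader payoff 10.
- c3: BR = E, leader payoff 11.
Column's induced payoffs are 8, 10, 11, so Column commits to c3. Subgame-perfect outcome: (E, c3) with payoffs (8, 11).
Under simultaneous play:
Player 1's best replies: c1→A; c2→A; c3→E.
Column's best replies: A→c2; B→c3; C→c2; D→c2; E→c2.
The unique mutual best reply is (A, c2), giving (9, 10).
Sequential outcome (E, c3) differs from the Nash profile (A, c2).

no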